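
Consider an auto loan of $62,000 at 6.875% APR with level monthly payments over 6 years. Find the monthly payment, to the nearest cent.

$1,053.32

At 6.875% the monthly rate is 0.0057292, so the payment is 62,000 × 0.0057292 / (1 − 1.0057292^−72) = $1,053.32.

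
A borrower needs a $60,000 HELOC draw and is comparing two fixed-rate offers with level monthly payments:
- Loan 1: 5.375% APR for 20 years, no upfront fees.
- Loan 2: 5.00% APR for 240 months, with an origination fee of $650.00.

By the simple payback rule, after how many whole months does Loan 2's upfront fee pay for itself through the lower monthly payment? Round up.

52 months

Loan 1: at 5.375% the monthly rate is 0.0044792, so the payment is 60,000 × 0.0044792 / (1 − 1.0044792^−240) = $408.51.
Loan 2: monthly rate = 5%/12 = 0.0041667; payment = 60,000 × 0.0041667 / (1 − (1+0.0041667)^−240) = $395.97.
Monthly savings = $408.51 − $395.97 = $12.54.
Break-even = $650.00 / $12.54 = 51.83 → 52 months.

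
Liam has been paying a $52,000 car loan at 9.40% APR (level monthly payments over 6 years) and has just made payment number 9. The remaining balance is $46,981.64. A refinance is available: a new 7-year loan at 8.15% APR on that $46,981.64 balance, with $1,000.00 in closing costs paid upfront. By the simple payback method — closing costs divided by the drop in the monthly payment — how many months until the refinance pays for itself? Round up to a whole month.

Current payment = 52,000 × 9.4%/12 / (1 − (1+0.0078333)^−72) = $947.68.
Refinanced payment = 46,981.64 × 0.0067917 / (1 − (1+0.0067917)^−84) = $735.78.
Monthly savings = $947.68 − $735.78 = $211.90.
Break-even = $1,000.00 / $211.90 = 4.72 → 5 months.

5 months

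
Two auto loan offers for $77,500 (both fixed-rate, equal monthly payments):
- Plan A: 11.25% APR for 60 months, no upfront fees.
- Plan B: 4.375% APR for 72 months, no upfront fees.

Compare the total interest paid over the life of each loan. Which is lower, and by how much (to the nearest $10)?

Plan B by $13,430

Plan A: monthly rate = 11.25%/12 = 0.0093750; payment = 77,500 × 0.0093750 / (1 − (1+0.0093750)^−60) = $1,694.72.
Total interest on Plan A = 60 × $1,694.72 − $77,500 = $24,183.20.
Plan B: monthly rate = 4.375%/12 = 0.0036458; payment = 77,500 × 0.0036458 / (1 − (1+0.0036458)^−72) = $1,225.79.
Total interest on Plan B = 72 × $1,225.79 − $77,500 = $10,756.88.
Plan B is lower by $13,426.32.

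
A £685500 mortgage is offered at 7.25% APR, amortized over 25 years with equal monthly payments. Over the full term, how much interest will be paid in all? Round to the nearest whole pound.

Monthly rate = 7.25%/12 = 0.0060417; payment = 685,500 × 0.0060417 / (1 − (1+0.0060417)^−300) = £4,954.84.
Total paid = 300 × £4,954.84 = £1,486,452.00; interest = £1,486,452.00 − £685,500 = £800,952.00.

£800,952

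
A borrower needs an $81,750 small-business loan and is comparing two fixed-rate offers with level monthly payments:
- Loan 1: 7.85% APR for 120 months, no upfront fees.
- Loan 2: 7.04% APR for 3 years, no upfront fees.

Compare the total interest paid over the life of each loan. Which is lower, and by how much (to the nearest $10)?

Loan 1: at 7.85% the monthly rate is 0.0065417, so the payment is 81,750 × 0.0065417 / (1 − 1.0065417^−120) = $985.39.
Total interest on Loan 1 = 120 × $985.39 − $81,750 = $36,496.80.
Loan 2: at 7.04% the monthly rate is 0.0058667, so the payment is 81,750 × 0.0058667 / (1 − 1.0058667^−36) = $2,525.70.
Total interest on Loan 2 = 36 × $2,525.70 − $81,750 = $9,175.20.
Loan 2 is lower by $27,321.60.

Loan 2 by $27,320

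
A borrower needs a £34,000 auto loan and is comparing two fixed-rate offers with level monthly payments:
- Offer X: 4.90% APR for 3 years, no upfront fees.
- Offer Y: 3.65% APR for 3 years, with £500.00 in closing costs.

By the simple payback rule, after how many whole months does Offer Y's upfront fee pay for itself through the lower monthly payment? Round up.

Offer X: at 4.90% the monthly rate is 0.0040833, so the payment is 34,000 × 0.0040833 / (1 − 1.0040833^−36) = £1,017.48.
Offer Y: monthly rate = 3.65%/12 = 0.0030417; payment = 34,000 × 0.0030417 / (1 − (1+0.0030417)^−36) = £998.53.
Monthly savings = £1,017.48 − £998.53 = £18.95.
Break-even = £500.00 / £18.95 = 26.39 → 27 months.

27 months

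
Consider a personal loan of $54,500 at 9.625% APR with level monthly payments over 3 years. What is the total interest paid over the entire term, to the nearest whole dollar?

$8,463

At 9.625% the monthly rate is 0.0080208, so the payment is 54,500 × 0.0080208 / (1 − 1.0080208^−36) = $1,748.98.
Total paid = 36 × $1,748.98 = $62,963.28; interest = $62,963.28 − $54,500 = $8,463.28.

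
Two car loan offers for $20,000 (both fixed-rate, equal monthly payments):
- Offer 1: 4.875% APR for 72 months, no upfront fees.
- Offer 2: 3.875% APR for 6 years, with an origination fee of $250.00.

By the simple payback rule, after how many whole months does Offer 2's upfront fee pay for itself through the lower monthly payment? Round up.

Offer 1: monthly rate = 4.875%/12 = 0.0040625; payment = 20,000 × 0.0040625 / (1 − (1+0.0040625)^−72) = $320.94.
Offer 2: monthly rate = 3.875%/12 = 0.0032292; payment = 20,000 × 0.0032292 / (1 − (1+0.0032292)^−72) = $311.77.
Monthly savings = $320.94 − $311.77 = $9.17.
Break-even = $250.00 / $9.17 = 27.26 → 28 months.

28 months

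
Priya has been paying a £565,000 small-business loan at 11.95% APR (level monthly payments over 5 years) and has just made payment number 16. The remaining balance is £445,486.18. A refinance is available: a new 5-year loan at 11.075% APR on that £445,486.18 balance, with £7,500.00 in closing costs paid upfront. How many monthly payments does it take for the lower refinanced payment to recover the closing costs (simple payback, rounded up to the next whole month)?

3 months

Current payment = 565,000 × 11.95%/12 / (1 − (1+0.0099583)^−60) = £12,553.84.
Refinanced payment = 445,486.18 × 0.0092292 / (1 − (1+0.0092292)^−60) = £9,702.62.
Monthly savings = £12,553.84 − £9,702.62 = £2,851.22.
Break-even = £7,500.00 / £2,851.22 = 2.63 → 3 months.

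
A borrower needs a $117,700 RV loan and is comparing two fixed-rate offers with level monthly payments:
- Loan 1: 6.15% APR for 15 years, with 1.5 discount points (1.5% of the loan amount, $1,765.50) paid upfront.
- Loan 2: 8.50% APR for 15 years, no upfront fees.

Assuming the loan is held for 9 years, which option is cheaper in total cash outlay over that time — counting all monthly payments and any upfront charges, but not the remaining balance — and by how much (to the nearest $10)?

Loan 1 by $15,110

Loan 1: monthly rate = 6.15%/12 = 0.0051250; payment = 117,700 × 0.0051250 / (1 − (1+0.0051250)^−180) = $1,002.78.
Loan 2: at 8.50% the monthly rate is 0.0070833, so the payment is 117,700 × 0.0070833 / (1 − 1.0070833^−180) = $1,159.04.
Over 108 months: Loan 1 costs 108 × $1,002.78 + $1,765.50 = $110,065.74; Loan 2 costs 108 × $1,159.04 = $125,176.32.
Loan 1 is cheaper by $125,176.32 − $110,065.74 = $15,110.58.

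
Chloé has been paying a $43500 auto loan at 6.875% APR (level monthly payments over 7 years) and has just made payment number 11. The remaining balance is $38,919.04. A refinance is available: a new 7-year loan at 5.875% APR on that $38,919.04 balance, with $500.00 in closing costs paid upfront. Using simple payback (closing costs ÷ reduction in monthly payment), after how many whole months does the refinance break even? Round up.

Current payment = 43,500 × 6.875%/12 / (1 − (1+0.0057292)^−84) = $653.88.
Refinanced payment = 38,919.04 × 0.0048958 / (1 − (1+0.0048958)^−84) = $566.22.
Monthly savings = $653.88 − $566.22 = $87.66.
Break-even = $500.00 / $87.66 = 5.70 → 6 months.

6 months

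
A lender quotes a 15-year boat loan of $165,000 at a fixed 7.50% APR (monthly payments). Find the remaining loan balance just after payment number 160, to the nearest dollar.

With monthly rate i = 7.5%/12 = 0.0062500, the balance after k of n payments is P · [(1+i)^n − (1+i)^k] / [(1+i)^n − 1].
(1+0.0062500)^180 = 3.06945173 and (1+0.0062500)^160 = 2.70983558, so the balance is 165,000 × (3.06945173 − 2.70983558) / (3.06945173 − 1) = $28,672.65.

$28,673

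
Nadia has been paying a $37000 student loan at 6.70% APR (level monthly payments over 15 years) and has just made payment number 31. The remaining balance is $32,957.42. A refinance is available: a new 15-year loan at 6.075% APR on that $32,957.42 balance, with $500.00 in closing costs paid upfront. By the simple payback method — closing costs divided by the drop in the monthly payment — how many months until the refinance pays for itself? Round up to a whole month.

11 months

Current payment = 37,000 × 6.7%/12 / (1 − (1+0.0055833)^−180) = $326.39.
Refinanced payment = 32,957.42 × 0.0050625 / (1 − (1+0.0050625)^−180) = $279.45.
Monthly savings = $326.39 − $279.45 = $46.94.
Break-even = $500.00 / $46.94 = 10.65 → 11 months.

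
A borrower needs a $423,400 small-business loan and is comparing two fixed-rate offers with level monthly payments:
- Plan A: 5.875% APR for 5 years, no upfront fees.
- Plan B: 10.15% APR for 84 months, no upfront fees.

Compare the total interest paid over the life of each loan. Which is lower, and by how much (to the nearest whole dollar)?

Plan A by $103,536

Plan A: monthly rate = 5.875%/12 = 0.0048958; payment = 423,400 × 0.0048958 / (1 − (1+0.0048958)^−60) = $8,160.92.
Total interest on Plan A = 60 × $8,160.92 − $423,400 = $66,255.20.
Plan B: monthly rate = 10.15%/12 = 0.0084583; payment = 423,400 × 0.0084583 / (1 − (1+0.0084583)^−84) = $7,061.80.
Total interest on Plan B = 84 × $7,061.80 − $423,400 = $169,791.20.
Plan A is lower by $103,536.00.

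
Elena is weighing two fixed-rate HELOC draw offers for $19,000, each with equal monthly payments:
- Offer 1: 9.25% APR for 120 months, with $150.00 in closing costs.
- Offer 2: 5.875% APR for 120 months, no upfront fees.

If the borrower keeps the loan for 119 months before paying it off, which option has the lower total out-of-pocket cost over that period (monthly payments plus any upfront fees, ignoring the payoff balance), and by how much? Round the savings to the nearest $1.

Offer 2 by $4,138

Offer 1: monthly rate = 9.25%/12 = 0.0077083; payment = 19,000 × 0.0077083 / (1 − (1+0.0077083)^−120) = $243.26.
Offer 2: at 5.875% the monthly rate is 0.0048958, so the payment is 19,000 × 0.0048958 / (1 − 1.0048958^−120) = $209.75.
Over 119 months: Offer 1 costs 119 × $243.26 + $150.00 = $29,097.94; Offer 2 costs 119 × $209.75 = $24,960.25.
Offer 2 is cheaper by $29,097.94 − $24,960.25 = $4,137.69.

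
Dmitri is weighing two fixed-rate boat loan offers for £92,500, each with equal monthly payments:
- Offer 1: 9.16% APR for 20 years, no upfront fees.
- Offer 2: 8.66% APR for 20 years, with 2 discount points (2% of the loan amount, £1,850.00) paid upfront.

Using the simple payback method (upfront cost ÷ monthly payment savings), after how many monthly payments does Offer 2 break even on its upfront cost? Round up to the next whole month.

Offer 1: at 9.16% the monthly rate is 0.0076333, so the payment is 92,500 × 0.0076333 / (1 − 1.0076333^−240) = £841.79.
Offer 2: monthly rate = 8.66%/12 = 0.0072167; payment = 92,500 × 0.0072167 / (1 − (1+0.0072167)^−240) = £812.13.
Monthly savings = £841.79 − £812.13 = £29.66.
Break-even = £1,850.00 / £29.66 = 62.37 → 63 months.

63 months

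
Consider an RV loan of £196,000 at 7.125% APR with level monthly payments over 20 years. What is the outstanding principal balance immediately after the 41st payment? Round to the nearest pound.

£178,855

With monthly rate i = 7.125%/12 = 0.0059375, the balance after k of n payments is P · [(1+i)^n − (1+i)^k] / [(1+i)^n − 1].
(1+0.0059375)^240 = 4.14037433 and (1+0.0059375)^41 = 1.27470865, so the balance is 196,000 × (4.14037433 − 1.27470865) / (4.14037433 − 1) = £178,854.63.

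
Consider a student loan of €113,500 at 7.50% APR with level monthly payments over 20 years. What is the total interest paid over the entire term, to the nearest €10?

€105,940

At 7.50% the monthly rate is 0.0062500, so the payment is 113,500 × 0.0062500 / (1 − 1.0062500^−240) = €914.35.
Total paid = 240 × €914.35 = €219,444.00; interest = €219,444.00 − €113,500 = €105,944.00.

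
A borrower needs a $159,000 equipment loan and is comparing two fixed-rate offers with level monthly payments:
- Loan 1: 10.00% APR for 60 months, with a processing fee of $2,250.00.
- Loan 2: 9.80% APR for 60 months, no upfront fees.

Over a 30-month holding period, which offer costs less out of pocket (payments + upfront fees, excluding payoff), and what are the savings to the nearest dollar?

Loan 2 by $2,719

Loan 1: at 10.00% the monthly rate is 0.0083333, so the payment is 159,000 × 0.0083333 / (1 − 1.0083333^−60) = $3,378.28.
Loan 2: monthly rate = 9.8%/12 = 0.0081667; payment = 159,000 × 0.0081667 / (1 − (1+0.0081667)^−60) = $3,362.65.
Over 30 months: Loan 1 costs 30 × $3,378.28 + $2,250.00 = $103,598.40; Loan 2 costs 30 × $3,362.65 = $100,879.50.
Loan 2 is cheaper by $103,598.40 − $100,879.50 = $2,718.90.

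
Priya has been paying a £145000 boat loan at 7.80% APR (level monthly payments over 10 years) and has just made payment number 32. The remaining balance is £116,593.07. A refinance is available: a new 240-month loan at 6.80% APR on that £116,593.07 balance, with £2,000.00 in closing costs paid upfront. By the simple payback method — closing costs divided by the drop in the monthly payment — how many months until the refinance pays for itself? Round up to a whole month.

3 months

Current payment = 145,000 × 7.8%/12 / (1 − (1+0.0065000)^−120) = £1,743.96.
Refinanced payment = 116,593.07 × 0.0056667 / (1 − (1+0.0056667)^−240) = £890.00.
Monthly savings = £1,743.96 − £890.00 = £853.96.
Break-even = £2,000.00 / £853.96 = 2.34 → 3 months.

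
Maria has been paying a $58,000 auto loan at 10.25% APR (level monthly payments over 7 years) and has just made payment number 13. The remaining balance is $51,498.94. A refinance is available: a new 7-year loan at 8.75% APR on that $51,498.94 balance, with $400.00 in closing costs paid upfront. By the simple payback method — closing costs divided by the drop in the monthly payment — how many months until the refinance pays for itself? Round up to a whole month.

Current payment = 58,000 × 10.25%/12 / (1 − (1+0.0085417)^−84) = $970.38.
Refinanced payment = 51,498.94 × 0.0072917 / (1 − (1+0.0072917)^−84) = $822.05.
Monthly savings = $970.38 − $822.05 = $148.33.
Break-even = $400.00 / $148.33 = 2.70 → 3 months.

3 months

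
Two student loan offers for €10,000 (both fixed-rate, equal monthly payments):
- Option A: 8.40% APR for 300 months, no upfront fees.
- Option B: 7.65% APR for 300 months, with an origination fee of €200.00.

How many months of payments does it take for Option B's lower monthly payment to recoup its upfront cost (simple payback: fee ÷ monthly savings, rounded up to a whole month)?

Option A: monthly rate = 8.4%/12 = 0.0070000; payment = 10,000 × 0.0070000 / (1 − (1+0.0070000)^−300) = €79.85.
Option B: at 7.65% the monthly rate is 0.0063750, so the payment is 10,000 × 0.0063750 / (1 − 1.0063750^−300) = €74.88.
Monthly savings = €79.85 − €74.88 = €4.97.
Break-even = €200.00 / €4.97 = 40.24 → 41 months.

41 months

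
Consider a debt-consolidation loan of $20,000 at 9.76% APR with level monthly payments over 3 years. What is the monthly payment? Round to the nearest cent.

At 9.76% the monthly rate is 0.0081333, so the payment is 20,000 × 0.0081333 / (1 − 1.0081333^−36) = $643.09.

$643.09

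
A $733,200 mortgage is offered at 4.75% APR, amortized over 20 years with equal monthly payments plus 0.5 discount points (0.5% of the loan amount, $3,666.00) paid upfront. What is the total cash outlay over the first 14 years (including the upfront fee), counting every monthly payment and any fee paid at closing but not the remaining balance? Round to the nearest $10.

$799,670

At 4.75% the monthly rate is 0.0039583, so the payment is 733,200 × 0.0039583 / (1 − 1.0039583^−240) = $4,738.11.
Total outlay = 168 × $4,738.11 + $3,666.00 = $799,668.48.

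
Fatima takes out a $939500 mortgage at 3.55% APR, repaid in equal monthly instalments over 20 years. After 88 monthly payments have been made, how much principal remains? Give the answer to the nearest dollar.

With monthly rate i = 3.55%/12 = 0.0029583, the balance after k of n payments is P · [(1+i)^n − (1+i)^k] / [(1+i)^n − 1].
(1+0.0029583)^240 = 2.03186046 and (1+0.0029583)^88 = 1.29686396, so the balance is 939,500 × (2.03186046 − 1.29686396) / (2.03186046 − 1) = $669,207.94.

$669,208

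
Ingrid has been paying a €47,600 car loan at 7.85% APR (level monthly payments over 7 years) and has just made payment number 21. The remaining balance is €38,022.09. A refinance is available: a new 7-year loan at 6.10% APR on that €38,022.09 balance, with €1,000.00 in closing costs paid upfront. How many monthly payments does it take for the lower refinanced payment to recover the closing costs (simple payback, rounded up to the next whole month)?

Current payment = 47,600 × 7.85%/12 / (1 − (1+0.0065417)^−84) = €738.35.
Refinanced payment = 38,022.09 × 0.0050833 / (1 − (1+0.0050833)^−84) = €557.27.
Monthly savings = €738.35 − €557.27 = €181.08.
Break-even = €1,000.00 / €181.08 = 5.52 → 6 months.

6 months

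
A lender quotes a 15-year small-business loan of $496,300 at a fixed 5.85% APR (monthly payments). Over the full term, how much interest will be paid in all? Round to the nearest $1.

$250,331

At 5.85% the monthly rate is 0.0048750, so the payment is 496,300 × 0.0048750 / (1 − 1.0048750^−180) = $4,147.95.
Total paid = 180 × $4,147.95 = $746,631.00; interest = $746,631.00 − $496,300 = $250,331.00.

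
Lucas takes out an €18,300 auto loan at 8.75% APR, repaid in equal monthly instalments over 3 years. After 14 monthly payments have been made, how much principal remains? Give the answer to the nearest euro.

With monthly rate i = 8.75%/12 = 0.0072917, the balance after k of n payments is P · [(1+i)^n − (1+i)^k] / [(1+i)^n − 1].
(1+0.0072917)^36 = 1.29893876 and (1+0.0072917)^14 = 1.10706565, so the balance is 18,300 × (1.29893876 − 1.10706565) / (1.29893876 − 1) = €11,745.81.

€11,746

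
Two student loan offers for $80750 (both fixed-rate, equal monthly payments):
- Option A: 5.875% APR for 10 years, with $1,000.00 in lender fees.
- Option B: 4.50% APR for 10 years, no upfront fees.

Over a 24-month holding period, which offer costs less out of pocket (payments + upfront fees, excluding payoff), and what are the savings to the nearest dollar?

Option A: monthly rate = 5.875%/12 = 0.0048958; payment = 80,750 × 0.0048958 / (1 − (1+0.0048958)^−120) = $891.43.
Option B: at 4.50% the monthly rate is 0.0037500, so the payment is 80,750 × 0.0037500 / (1 − 1.0037500^−120) = $836.88.
Over 24 months: Option A costs 24 × $891.43 + $1,000.00 = $22,394.32; Option B costs 24 × $836.88 = $20,085.12.
Option B is cheaper by $22,394.32 − $20,085.12 = $2,309.20.

Option B by $2,309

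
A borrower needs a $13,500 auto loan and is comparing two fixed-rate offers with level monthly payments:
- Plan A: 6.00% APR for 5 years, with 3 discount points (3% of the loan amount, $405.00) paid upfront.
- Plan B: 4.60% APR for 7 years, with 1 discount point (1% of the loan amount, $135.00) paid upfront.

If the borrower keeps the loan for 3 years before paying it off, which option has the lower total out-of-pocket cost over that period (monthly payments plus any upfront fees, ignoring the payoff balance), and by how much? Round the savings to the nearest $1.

Plan B by $2,888

Plan A: monthly rate = 6%/12 = 0.0050000; payment = 13,500 × 0.0050000 / (1 − (1+0.0050000)^−60) = $260.99.
Plan B: monthly rate = 4.6%/12 = 0.0038333; payment = 13,500 × 0.0038333 / (1 − (1+0.0038333)^−84) = $188.28.
Over 36 months: Plan A costs 36 × $260.99 + $405.00 = $9,800.64; Plan B costs 36 × $188.28 + $135.00 = $6,913.08.
Plan B is cheaper by $9,800.64 − $6,913.08 = $2,887.56.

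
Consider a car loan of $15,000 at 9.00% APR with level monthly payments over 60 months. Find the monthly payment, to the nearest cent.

$311.38

Monthly rate = 9%/12 = 0.0075000; payment = 15,000 × 0.0075000 / (1 − (1+0.0075000)^−60) = $311.38.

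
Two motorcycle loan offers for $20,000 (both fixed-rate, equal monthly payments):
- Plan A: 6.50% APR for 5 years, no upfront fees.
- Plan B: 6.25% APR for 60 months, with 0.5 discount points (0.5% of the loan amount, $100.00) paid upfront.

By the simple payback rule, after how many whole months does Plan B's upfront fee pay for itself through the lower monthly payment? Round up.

43 months

Plan A: monthly rate = 6.5%/12 = 0.0054167; payment = 20,000 × 0.0054167 / (1 − (1+0.0054167)^−60) = $391.32.
Plan B: at 6.25% the monthly rate is 0.0052083, so the payment is 20,000 × 0.0052083 / (1 − 1.0052083^−60) = $388.99.
Monthly savings = $391.32 − $388.99 = $2.33.
Break-even = $100.00 / $2.33 = 42.92 → 43 months.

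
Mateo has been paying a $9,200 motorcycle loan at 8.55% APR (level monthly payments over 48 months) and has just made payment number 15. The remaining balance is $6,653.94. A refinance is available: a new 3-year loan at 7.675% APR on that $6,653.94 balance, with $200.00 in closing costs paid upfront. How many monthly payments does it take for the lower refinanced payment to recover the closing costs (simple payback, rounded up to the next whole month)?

11 months

Current payment = 9,200 × 8.55%/12 / (1 − (1+0.0071250)^−48) = $226.98.
Refinanced payment = 6,653.94 × 0.0063958 / (1 − (1+0.0063958)^−36) = $207.51.
Monthly savings = $226.98 − $207.51 = $19.47.
Break-even = $200.00 / $19.47 = 10.27 → 11 months.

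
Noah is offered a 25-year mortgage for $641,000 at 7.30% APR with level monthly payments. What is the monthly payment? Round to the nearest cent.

At 7.30% the monthly rate is 0.0060833, so the payment is 641,000 × 0.0060833 / (1 − 1.0060833^−300) = $4,653.86.

$4,653.86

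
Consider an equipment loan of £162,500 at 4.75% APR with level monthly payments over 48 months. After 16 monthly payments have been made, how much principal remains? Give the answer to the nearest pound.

With monthly rate i = 4.75%/12 = 0.0039583, the balance after k of n payments is P · [(1+i)^n − (1+i)^k] / [(1+i)^n − 1].
(1+0.0039583)^48 = 1.20879615 and (1+0.0039583)^16 = 1.06524872, so the balance is 162,500 × (1.20879615 − 1.06524872) / (1.20879615 − 1) = £111,718.81.

£111,719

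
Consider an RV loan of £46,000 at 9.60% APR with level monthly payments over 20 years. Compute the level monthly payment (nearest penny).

Monthly rate = 9.6%/12 = 0.0080000; payment = 46,000 × 0.0080000 / (1 − (1+0.0080000)^−240) = £431.79.

£431.79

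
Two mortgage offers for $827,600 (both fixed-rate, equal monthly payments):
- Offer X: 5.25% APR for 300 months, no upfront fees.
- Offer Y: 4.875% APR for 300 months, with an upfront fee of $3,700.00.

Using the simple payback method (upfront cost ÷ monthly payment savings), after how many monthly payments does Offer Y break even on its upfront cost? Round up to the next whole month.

Offer X: at 5.25% the monthly rate is 0.0043750, so the payment is 827,600 × 0.0043750 / (1 − 1.0043750^−300) = $4,959.37.
Offer Y: monthly rate = 4.875%/12 = 0.0040625; payment = 827,600 × 0.0040625 / (1 − (1+0.0040625)^−300) = $4,777.99.
Monthly savings = $4,959.37 − $4,777.99 = $181.38.
Break-even = $3,700.00 / $181.38 = 20.40 → 21 months.

21 months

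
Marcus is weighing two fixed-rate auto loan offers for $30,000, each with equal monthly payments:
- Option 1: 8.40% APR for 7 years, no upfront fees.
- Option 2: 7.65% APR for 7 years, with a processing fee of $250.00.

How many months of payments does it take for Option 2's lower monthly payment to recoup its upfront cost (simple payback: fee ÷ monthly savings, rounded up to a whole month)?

23 months

Option 1: monthly rate = 8.4%/12 = 0.0070000; payment = 30,000 × 0.0070000 / (1 − (1+0.0070000)^−84) = $473.59.
Option 2: at 7.65% the monthly rate is 0.0063750, so the payment is 30,000 × 0.0063750 / (1 − 1.0063750^−84) = $462.37.
Monthly savings = $473.59 − $462.37 = $11.22.
Break-even = $250.00 / $11.22 = 22.28 → 23 months.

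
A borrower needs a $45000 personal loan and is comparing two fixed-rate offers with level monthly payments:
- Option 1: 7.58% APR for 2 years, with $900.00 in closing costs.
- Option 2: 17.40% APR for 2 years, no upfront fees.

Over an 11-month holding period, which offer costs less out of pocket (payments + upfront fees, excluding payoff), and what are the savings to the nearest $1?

Option 1: monthly rate = 7.58%/12 = 0.0063167; payment = 45,000 × 0.0063167 / (1 − (1+0.0063167)^−24) = $2,026.62.
Option 2: monthly rate = 17.4%/12 = 0.0145000; payment = 45,000 × 0.0145000 / (1 − (1+0.0145000)^−24) = $2,233.56.
Over 11 months: Option 1 costs 11 × $2,026.62 + $900.00 = $23,192.82; Option 2 costs 11 × $2,233.56 = $24,569.16.
Option 1 is cheaper by $24,569.16 − $23,192.82 = $1,376.34.

Option 1 by $1,376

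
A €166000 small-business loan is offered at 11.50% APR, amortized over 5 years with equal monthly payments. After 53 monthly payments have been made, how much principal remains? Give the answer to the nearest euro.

With monthly rate i = 11.5%/12 = 0.0095833, the balance after k of n payments is P · [(1+i)^n − (1+i)^k] / [(1+i)^n − 1].
(1+0.0095833)^60 = 1.77227188 and (1+0.0095833)^53 = 1.65781146, so the balance is 166,000 × (1.77227188 − 1.65781146) / (1.77227188 − 1) = €24,603.29.

€24,603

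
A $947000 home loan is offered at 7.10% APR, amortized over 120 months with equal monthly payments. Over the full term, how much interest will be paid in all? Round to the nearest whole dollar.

$378,321

Monthly rate = 7.1%/12 = 0.0059167; payment = 947,000 × 0.0059167 / (1 − (1+0.0059167)^−120) = $11,044.34.
Total paid = 120 × $11,044.34 = $1,325,320.80; interest = $1,325,320.80 − $947,000 = $378,320.80.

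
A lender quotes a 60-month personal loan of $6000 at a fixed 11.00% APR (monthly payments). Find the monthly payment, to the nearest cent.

$130.45

At 11.00% the monthly rate is 0.0091667, so the payment is 6,000 × 0.0091667 / (1 − 1.0091667^−60) = $130.45.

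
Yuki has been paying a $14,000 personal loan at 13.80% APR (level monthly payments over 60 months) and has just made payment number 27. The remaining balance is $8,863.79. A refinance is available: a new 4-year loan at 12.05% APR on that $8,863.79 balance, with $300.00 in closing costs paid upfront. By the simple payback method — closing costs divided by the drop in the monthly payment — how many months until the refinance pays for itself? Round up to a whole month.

4 months

Current payment = 14,000 × 13.8%/12 / (1 − (1+0.0115000)^−60) = $324.31.
Refinanced payment = 8,863.79 × 0.0100417 / (1 − (1+0.0100417)^−48) = $233.64.
Monthly savings = $324.31 − $233.64 = $90.67.
Break-even = $300.00 / $90.67 = 3.31 → 4 months.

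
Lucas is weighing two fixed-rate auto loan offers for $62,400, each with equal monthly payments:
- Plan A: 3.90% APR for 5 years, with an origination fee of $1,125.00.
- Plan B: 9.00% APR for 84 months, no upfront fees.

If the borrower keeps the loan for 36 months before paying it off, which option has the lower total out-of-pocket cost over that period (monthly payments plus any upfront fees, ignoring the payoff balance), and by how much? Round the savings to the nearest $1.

Plan A: at 3.90% the monthly rate is 0.0032500, so the payment is 62,400 × 0.0032500 / (1 − 1.0032500^−60) = $1,146.38.
Plan B: monthly rate = 9%/12 = 0.0075000; payment = 62,400 × 0.0075000 / (1 − (1+0.0075000)^−84) = $1,003.96.
Over 36 months: Plan A costs 36 × $1,146.38 + $1,125.00 = $42,394.68; Plan B costs 36 × $1,003.96 = $36,142.56.
Plan B is cheaper by $42,394.68 − $36,142.56 = $6,252.12.

Plan B by $6,252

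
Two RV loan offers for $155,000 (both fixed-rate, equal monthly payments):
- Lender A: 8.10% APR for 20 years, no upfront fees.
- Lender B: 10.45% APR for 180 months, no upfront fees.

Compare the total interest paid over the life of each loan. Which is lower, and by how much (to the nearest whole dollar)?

Lender B by $5,933

Lender A: monthly rate = 8.1%/12 = 0.0067500; payment = 155,000 × 0.0067500 / (1 − (1+0.0067500)^−240) = $1,306.15.
Total interest on Lender A = 240 × $1,306.15 − $155,000 = $158,476.00.
Lender B: monthly rate = 10.45%/12 = 0.0087083; payment = 155,000 × 0.0087083 / (1 − (1+0.0087083)^−180) = $1,708.57.
Total interest on Lender B = 180 × $1,708.57 − $155,000 = $152,542.60.
Lender B is lower by $5,933.40.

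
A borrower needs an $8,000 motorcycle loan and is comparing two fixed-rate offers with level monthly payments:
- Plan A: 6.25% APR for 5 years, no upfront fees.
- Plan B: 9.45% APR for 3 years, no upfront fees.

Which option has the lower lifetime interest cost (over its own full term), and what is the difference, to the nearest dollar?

Plan B by $117

Plan A: monthly rate = 6.25%/12 = 0.0052083; payment = 8,000 × 0.0052083 / (1 − (1+0.0052083)^−60) = $155.59.
Total interest on Plan A = 60 × $155.59 − $8,000 = $1,335.40.
Plan B: monthly rate = 9.45%/12 = 0.0078750; payment = 8,000 × 0.0078750 / (1 − (1+0.0078750)^−36) = $256.08.
Total interest on Plan B = 36 × $256.08 − $8,000 = $1,218.88.
Plan B is lower by $116.52.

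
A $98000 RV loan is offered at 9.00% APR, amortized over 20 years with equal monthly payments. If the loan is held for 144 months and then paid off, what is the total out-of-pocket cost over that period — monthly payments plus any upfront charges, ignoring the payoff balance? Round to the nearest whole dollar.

$126,969

At 9.00% the monthly rate is 0.0075000, so the payment is 98,000 × 0.0075000 / (1 − 1.0075000^−240) = $881.73.
Total outlay = 144 × $881.73 = $126,969.12.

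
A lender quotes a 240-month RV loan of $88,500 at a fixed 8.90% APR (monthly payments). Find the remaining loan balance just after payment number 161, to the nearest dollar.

With monthly rate i = 8.9%/12 = 0.0074167, the balance after k of n payments is P · [(1+i)^n − (1+i)^k] / [(1+i)^n − 1].
(1+0.0074167)^240 = 5.89103453 and (1+0.0074167)^161 = 3.28601981, so the balance is 88,500 × (5.89103453 − 3.28601981) / (5.89103453 − 1) = $47,136.00.

$47,136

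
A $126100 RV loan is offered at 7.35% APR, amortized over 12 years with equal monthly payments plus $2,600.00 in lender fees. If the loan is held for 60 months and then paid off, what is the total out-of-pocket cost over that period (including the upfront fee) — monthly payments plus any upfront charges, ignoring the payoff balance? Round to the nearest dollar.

$81,826

At 7.35% the monthly rate is 0.0061250, so the payment is 126,100 × 0.0061250 / (1 − 1.0061250^−144) = $1,320.43.
Total outlay = 60 × $1,320.43 + $2,600.00 = $81,825.80.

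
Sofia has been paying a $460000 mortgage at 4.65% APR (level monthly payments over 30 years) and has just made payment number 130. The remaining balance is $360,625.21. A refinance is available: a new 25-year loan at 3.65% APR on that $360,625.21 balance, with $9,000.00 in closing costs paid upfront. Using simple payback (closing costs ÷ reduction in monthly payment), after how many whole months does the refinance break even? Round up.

Current payment = 460,000 × 4.65%/12 / (1 − (1+0.0038750)^−360) = $2,371.93.
Refinanced payment = 360,625.21 × 0.0030417 / (1 − (1+0.0030417)^−300) = $1,834.52.
Monthly savings = $2,371.93 − $1,834.52 = $537.41.
Break-even = $9,000.00 / $537.41 = 16.75 → 17 months.

17 months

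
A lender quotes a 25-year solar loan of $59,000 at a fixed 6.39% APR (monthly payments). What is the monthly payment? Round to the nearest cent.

$394.33

Monthly rate = 6.39%/12 = 0.0053250; payment = 59,000 × 0.0053250 / (1 − (1+0.0053250)^−300) = $394.33.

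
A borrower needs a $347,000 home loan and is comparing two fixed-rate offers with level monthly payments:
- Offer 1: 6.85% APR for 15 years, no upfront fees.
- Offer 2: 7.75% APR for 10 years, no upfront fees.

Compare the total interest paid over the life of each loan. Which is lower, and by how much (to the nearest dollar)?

Offer 2 by $56,459

Offer 1: at 6.85% the monthly rate is 0.0057083, so the payment is 347,000 × 0.0057083 / (1 − 1.0057083^−180) = $3,089.91.
Total interest on Offer 1 = 180 × $3,089.91 − $347,000 = $209,183.80.
Offer 2: monthly rate = 7.75%/12 = 0.0064583; payment = 347,000 × 0.0064583 / (1 − (1+0.0064583)^−120) = $4,164.37.
Total interest on Offer 2 = 120 × $4,164.37 − $347,000 = $152,724.40.
Offer 2 is lower by $56,459.40.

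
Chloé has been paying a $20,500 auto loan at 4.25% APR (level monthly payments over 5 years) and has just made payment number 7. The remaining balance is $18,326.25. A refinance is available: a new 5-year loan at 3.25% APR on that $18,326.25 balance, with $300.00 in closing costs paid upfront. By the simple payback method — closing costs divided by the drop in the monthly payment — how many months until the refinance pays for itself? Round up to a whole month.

7 months

Current payment = 20,500 × 4.25%/12 / (1 − (1+0.0035417)^−60) = $379.86.
Refinanced payment = 18,326.25 × 0.0027083 / (1 − (1+0.0027083)^−60) = $331.34.
Monthly savings = $379.86 − $331.34 = $48.52.
Break-even = $300.00 / $48.52 = 6.18 → 7 months.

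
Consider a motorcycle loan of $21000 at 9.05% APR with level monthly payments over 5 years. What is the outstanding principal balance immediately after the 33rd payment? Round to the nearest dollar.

With monthly rate i = 9.05%/12 = 0.0075417, the balance after k of n payments is P · [(1+i)^n − (1+i)^k] / [(1+i)^n − 1].
(1+0.0075417)^60 = 1.56957084 and (1+0.0075417)^33 = 1.28138462, so the balance is 21,000 × (1.56957084 − 1.28138462) / (1.56957084 − 1) = $10,625.39.

$10,625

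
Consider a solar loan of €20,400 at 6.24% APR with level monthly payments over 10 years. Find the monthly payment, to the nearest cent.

€228.95

At 6.24% the monthly rate is 0.0052000, so the payment is 20,400 × 0.0052000 / (1 − 1.0052000^−120) = €228.95.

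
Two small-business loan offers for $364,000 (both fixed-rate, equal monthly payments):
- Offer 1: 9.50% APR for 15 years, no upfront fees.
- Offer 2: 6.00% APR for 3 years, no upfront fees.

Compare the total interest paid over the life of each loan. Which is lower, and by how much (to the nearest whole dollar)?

Offer 2 by $285,527

Offer 1: at 9.50% the monthly rate is 0.0079167, so the payment is 364,000 × 0.0079167 / (1 − 1.0079167^−180) = $3,800.98.
Total interest on Offer 1 = 180 × $3,800.98 − $364,000 = $320,176.40.
Offer 2: monthly rate = 6%/12 = 0.0050000; payment = 364,000 × 0.0050000 / (1 − (1+0.0050000)^−36) = $11,073.59.
Total interest on Offer 2 = 36 × $11,073.59 − $364,000 = $34,649.24.
Offer 2 is lower by $285,527.16.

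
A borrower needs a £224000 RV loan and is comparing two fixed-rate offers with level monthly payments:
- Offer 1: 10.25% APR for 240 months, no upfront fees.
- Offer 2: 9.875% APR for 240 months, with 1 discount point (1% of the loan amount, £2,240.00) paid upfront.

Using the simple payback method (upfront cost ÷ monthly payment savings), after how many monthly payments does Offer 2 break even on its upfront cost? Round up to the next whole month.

41 months

Offer 1: at 10.25% the monthly rate is 0.0085417, so the payment is 224,000 × 0.0085417 / (1 − 1.0085417^−240) = £2,198.88.
Offer 2: monthly rate = 9.875%/12 = 0.0082292; payment = 224,000 × 0.0082292 / (1 − (1+0.0082292)^−240) = £2,143.13.
Monthly savings = £2,198.88 − £2,143.13 = £55.75.
Break-even = £2,240.00 / £55.75 = 40.18 → 41 months.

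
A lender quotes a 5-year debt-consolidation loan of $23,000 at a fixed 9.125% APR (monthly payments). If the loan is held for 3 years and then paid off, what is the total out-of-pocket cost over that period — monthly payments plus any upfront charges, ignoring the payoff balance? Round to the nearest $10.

$17,240

Monthly rate = 9.125%/12 = 0.0076042; payment = 23,000 × 0.0076042 / (1 − (1+0.0076042)^−60) = $478.84.
Total outlay = 36 × $478.84 = $17,238.24.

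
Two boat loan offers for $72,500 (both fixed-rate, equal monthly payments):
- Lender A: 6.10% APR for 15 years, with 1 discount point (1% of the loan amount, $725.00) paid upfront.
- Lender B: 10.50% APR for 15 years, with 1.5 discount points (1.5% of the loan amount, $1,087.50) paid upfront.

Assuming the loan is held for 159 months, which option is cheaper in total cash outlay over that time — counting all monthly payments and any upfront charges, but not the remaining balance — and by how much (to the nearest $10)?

Lender A: at 6.10% the monthly rate is 0.0050833, so the payment is 72,500 × 0.0050833 / (1 − 1.0050833^−180) = $615.72.
Lender B: monthly rate = 10.5%/12 = 0.0087500; payment = 72,500 × 0.0087500 / (1 − (1+0.0087500)^−180) = $801.41.
Over 159 months: Lender A costs 159 × $615.72 + $725.00 = $98,624.48; Lender B costs 159 × $801.41 + $1,087.50 = $128,511.69.
Lender A is cheaper by $128,511.69 − $98,624.48 = $29,887.21.

Lender A by $29,890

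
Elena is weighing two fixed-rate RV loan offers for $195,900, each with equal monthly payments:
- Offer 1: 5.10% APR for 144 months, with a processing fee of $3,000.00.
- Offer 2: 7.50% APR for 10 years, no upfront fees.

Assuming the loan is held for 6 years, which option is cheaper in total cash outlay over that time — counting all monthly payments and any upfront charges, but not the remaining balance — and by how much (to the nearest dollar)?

Offer 1 by $33,264

Offer 1: monthly rate = 5.1%/12 = 0.0042500; payment = 195,900 × 0.0042500 / (1 − (1+0.0042500)^−144) = $1,821.70.
Offer 2: at 7.50% the monthly rate is 0.0062500, so the payment is 195,900 × 0.0062500 / (1 − 1.0062500^−120) = $2,325.37.
Over 72 months: Offer 1 costs 72 × $1,821.70 + $3,000.00 = $134,162.40; Offer 2 costs 72 × $2,325.37 = $167,426.64.
Offer 1 is cheaper by $167,426.64 − $134,162.40 = $33,264.24.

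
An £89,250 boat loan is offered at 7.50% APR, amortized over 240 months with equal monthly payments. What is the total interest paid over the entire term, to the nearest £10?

At 7.50% the monthly rate is 0.0062500, so the payment is 89,250 × 0.0062500 / (1 − 1.0062500^−240) = £718.99.
Total paid = 240 × £718.99 = £172,557.60; interest = £172,557.60 − £89,250 = £83,307.60.

£83,310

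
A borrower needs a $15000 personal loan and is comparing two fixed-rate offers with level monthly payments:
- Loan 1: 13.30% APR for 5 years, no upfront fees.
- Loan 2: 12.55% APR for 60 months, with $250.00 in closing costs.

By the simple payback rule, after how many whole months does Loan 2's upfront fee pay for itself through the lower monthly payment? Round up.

44 months

Loan 1: at 13.30% the monthly rate is 0.0110833, so the payment is 15,000 × 0.0110833 / (1 − 1.0110833^−60) = $343.60.
Loan 2: at 12.55% the monthly rate is 0.0104583, so the payment is 15,000 × 0.0104583 / (1 − 1.0104583^−60) = $337.85.
Monthly savings = $343.60 − $337.85 = $5.75.
Break-even = $250.00 / $5.75 = 43.48 → 44 months.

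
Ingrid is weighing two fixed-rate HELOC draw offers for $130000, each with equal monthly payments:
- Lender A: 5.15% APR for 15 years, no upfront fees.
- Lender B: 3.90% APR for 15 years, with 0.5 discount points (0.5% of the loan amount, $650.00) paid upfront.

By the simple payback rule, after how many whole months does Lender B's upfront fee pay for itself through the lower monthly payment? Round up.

Lender A: monthly rate = 5.15%/12 = 0.0042917; payment = 130,000 × 0.0042917 / (1 − (1+0.0042917)^−180) = $1,038.22.
Lender B: monthly rate = 3.9%/12 = 0.0032500; payment = 130,000 × 0.0032500 / (1 − (1+0.0032500)^−180) = $955.09.
Monthly savings = $1,038.22 − $955.09 = $83.13.
Break-even = $650.00 / $83.13 = 7.82 → 8 months.

8 months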